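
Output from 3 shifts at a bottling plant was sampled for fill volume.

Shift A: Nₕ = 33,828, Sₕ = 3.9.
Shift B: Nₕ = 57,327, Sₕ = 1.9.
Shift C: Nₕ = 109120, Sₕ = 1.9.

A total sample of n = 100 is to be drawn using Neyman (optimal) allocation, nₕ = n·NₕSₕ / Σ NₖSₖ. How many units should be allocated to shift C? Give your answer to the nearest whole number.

46

A: NₕSₕ = 33828·3.9 = 131929.2
B: NₕSₕ = 57327·1.9 = 108921.3
C: NₕSₕ = 109120·1.9 = 207328
Σ NₕSₕ = 448178.5.
n_C = 100·207328/448178.5 = 46.260... → 46.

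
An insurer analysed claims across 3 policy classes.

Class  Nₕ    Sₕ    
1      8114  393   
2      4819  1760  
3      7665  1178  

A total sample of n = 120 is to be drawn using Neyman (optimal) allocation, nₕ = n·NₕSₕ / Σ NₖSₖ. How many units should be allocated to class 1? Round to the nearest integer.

Σ NₕSₕ = 8114·393 + 4819·1760 + 7665·1178 = 20699612.
Share for 1: 3188802/20699612 = 0.15405.
n_1 = 120 × 0.15405 = 18.486... → 18.

18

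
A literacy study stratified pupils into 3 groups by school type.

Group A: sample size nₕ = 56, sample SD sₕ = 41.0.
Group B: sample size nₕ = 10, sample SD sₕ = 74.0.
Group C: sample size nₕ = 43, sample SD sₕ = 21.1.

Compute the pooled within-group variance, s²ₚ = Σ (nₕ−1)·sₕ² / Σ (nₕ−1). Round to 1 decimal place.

1513.6

Degrees of freedom: 55 + 9 + 42 = 106.
Σ(nₕ−1)sₕ² = 55·1681 + 9·5476 + 42·445.21 = 160437.82.
s²ₚ = 160437.82 / 106 = 1513.564... → 1513.6.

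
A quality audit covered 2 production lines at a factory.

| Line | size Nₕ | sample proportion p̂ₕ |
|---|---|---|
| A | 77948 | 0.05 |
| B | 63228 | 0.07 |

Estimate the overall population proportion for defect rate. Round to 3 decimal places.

N = 77948 + 63228 = 141176.
Overall proportion = Σ (Nₕ/N)·p̂ₕ.
Σ Nₕp̂ₕ = 3897.4 + 4425.96 = 8323.36.
8323.36 / 141176 = 0.05896... → 0.059.

0.059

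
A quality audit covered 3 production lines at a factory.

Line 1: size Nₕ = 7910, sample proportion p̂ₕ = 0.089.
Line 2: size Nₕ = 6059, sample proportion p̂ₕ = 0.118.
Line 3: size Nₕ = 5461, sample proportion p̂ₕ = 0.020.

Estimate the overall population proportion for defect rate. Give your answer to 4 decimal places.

N = 7910 + 6059 + 5461 = 19430.
Overall proportion = Σ (Nₕ/N)·p̂ₕ.
Σ Nₕp̂ₕ = 703.99 + 714.962 + 109.22 = 1528.172.
1528.172 / 19430 = 0.078650... → 0.0787.

0.0787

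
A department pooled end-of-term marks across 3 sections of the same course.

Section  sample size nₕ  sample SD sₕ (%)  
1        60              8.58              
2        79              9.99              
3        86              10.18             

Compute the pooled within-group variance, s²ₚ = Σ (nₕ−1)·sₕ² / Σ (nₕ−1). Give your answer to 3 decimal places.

1: (60−1)·8.58² = 59·73.6164 = 4343.3676
2: (79−1)·9.99² = 78·99.8001 = 7784.4078
3: (86−1)·10.18² = 85·103.6324 = 8808.754
Numerator = 20936.5294; denominator = Σ(nₕ−1) = 222.
s²ₚ = 20936.5294/222 = 94.30869... → 94.309.

94.309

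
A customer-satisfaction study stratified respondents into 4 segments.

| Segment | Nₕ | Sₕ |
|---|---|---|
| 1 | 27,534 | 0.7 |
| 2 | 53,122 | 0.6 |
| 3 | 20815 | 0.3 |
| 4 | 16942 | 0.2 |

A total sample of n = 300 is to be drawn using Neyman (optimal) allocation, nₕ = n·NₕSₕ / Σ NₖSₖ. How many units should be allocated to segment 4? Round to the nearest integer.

Σ NₕSₕ = 27534·0.7 + 53122·0.6 + 20815·0.3 + 16942·0.2 = 60779.9.
Share for 4: 3388.4/60779.9 = 0.05575.
n_4 = 300 × 0.05575 = 16.725... → 17.

17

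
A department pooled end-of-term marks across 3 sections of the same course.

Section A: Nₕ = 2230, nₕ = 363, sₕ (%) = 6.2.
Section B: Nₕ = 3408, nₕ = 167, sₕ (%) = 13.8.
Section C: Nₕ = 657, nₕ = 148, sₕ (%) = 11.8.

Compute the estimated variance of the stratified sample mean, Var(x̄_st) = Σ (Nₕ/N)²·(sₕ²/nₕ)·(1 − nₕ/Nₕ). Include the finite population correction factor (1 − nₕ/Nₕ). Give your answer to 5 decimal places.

0.33692

N = 6295; Wₕ = Nₕ/N.
section A: (2230/6295)²·6.2²/363·(1 − 363/2230) = 0.01112588
section B: (3408/6295)²·13.8²/167·(1 − 167/3408) = 0.31785486
section C: (657/6295)²·11.8²/148·(1 − 148/657) = 0.00793952
Sum = 0.33692025 → 0.33692.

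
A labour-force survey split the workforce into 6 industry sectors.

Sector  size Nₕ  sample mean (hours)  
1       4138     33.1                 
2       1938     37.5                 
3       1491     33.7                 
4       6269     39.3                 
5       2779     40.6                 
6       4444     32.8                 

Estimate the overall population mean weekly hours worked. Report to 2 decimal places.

36.32

x̄_st = (Σ Nₕx̄ₕ) / (Σ Nₕ) = (4138·33.1 + 1938·37.5 + 1491·33.7 + 6269·39.3 + 2779·40.6 + 4444·32.8) / 21059
= 764851.8 / 21059 = 36.3195... → 36.32.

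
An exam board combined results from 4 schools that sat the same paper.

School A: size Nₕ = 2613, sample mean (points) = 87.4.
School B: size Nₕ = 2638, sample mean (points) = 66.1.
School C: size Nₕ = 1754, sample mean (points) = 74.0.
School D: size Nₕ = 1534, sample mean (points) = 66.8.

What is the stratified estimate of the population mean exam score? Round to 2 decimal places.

N = 2613 + 2638 + 1754 + 1534 = 8539.
Weight each subgroup mean by Nₕ/N and sum.
Σ Nₕx̄ₕ = 2613·87.4 + 2638·66.1 + 1754·74.0 + 1534·66.8 = 228376.2 + 174371.8 + 129796 + 102471.2 = 635015.2.
Divide by N: 635015.2 / 8539 = 74.3665... → 74.37.

74.37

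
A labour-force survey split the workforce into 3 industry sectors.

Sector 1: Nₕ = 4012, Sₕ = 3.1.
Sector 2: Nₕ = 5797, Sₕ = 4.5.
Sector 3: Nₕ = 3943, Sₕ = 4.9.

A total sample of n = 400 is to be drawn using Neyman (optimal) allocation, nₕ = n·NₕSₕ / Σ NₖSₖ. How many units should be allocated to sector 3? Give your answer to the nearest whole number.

134

Σ NₕSₕ = 4012·3.1 + 5797·4.5 + 3943·4.9 = 57844.4.
Share for 3: 19320.7/57844.4 = 0.33401.
n_3 = 400 × 0.33401 = 133.605... → 134.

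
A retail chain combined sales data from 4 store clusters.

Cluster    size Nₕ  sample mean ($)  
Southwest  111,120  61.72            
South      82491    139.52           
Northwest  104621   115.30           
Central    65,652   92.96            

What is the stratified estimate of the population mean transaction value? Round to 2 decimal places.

100.40

N = 111120 + 82491 + 104621 + 65652 = 363884.
Weight each subgroup mean by Nₕ/N and sum.
Σ Nₕx̄ₕ = 111120·61.72 + 82491·139.52 + 104621·115.30 + 65652·92.96 = 6858326.4 + 11509144.32 + 12062801.3 + 6103009.92 = 36533281.94.
Divide by N: 36533281.94 / 363884 = 100.3982... → 100.40.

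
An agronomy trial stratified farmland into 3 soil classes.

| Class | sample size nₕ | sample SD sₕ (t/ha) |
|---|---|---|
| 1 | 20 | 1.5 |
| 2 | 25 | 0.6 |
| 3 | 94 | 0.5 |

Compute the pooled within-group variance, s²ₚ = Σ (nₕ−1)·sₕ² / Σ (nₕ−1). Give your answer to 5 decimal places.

Degrees of freedom: 19 + 24 + 93 = 136.
Σ(nₕ−1)sₕ² = 19·2.25 + 24·0.36 + 93·0.25 = 74.64.
s²ₚ = 74.64 / 136 = 0.5488235... → 0.54882.

0.54882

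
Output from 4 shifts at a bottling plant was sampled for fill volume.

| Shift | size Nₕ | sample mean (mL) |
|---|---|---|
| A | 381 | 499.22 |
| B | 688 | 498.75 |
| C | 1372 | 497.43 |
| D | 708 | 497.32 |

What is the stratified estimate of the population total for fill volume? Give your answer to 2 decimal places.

A: 381·499.22 = 190202.82
B: 688·498.75 = 343140
C: 1372·497.43 = 682473.96
D: 708·497.32 = 352102.56
τ̂ = Σ Nₕx̄ₕ = 1567919.34.

1567919.34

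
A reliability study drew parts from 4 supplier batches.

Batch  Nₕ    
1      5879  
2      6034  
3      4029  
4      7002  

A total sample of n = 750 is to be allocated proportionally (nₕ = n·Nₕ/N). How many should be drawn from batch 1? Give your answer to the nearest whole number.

N = 5879 + 6034 + 4029 + 7002 = 22944.
n_1 = 750·5879/22944 = 192.174... → 192.

192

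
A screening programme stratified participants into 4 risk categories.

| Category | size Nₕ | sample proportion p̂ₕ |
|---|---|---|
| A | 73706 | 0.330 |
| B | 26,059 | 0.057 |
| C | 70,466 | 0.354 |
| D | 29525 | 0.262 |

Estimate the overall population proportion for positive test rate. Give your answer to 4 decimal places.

N = 73706 + 26059 + 70466 + 29525 = 199756.
Overall proportion = Σ (Nₕ/N)·p̂ₕ.
Σ Nₕp̂ₕ = 24322.98 + 1485.363 + 24944.964 + 7735.55 = 58488.857.
58488.857 / 199756 = 0.292802... → 0.2928.

0.2928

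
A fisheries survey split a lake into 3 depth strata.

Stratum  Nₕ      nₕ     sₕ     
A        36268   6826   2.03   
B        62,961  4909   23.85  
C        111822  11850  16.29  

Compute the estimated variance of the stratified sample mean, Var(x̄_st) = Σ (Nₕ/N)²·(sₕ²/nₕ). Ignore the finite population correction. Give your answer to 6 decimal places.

N = 211051. Term for each stratum: Wₕ²sₕ²/nₕ.
Var(x̄_st) = 0.000017828 + 0.010312219 + 0.006286422 = 0.016616469 → 0.016616.

0.016616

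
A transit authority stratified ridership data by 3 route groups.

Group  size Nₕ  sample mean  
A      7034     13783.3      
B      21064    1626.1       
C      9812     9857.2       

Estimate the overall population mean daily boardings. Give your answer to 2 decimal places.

6012.21

x̄_st = (Σ Nₕx̄ₕ) / (Σ Nₕ) = (7034·13783.3 + 21064·1626.1 + 9812·9857.2) / 37910
= 227922749 / 37910 = 6012.2065... → 6012.21.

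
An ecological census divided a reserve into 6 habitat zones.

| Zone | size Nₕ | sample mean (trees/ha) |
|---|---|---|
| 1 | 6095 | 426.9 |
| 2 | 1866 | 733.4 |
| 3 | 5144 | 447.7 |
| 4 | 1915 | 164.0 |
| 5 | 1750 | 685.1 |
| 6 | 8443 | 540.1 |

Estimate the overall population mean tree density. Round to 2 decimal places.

N = 6095 + 1866 + 5144 + 1915 + 1750 + 8443 = 25213.
The stratified mean weights each stratum mean by its population share Nₕ/N.
Σ Nₕx̄ₕ = 6095·426.9 + 1866·733.4 + 5144·447.7 + 1915·164.0 + 1750·685.1 + 8443·540.1 = 2601955.5 + 1368524.4 + 2302968.8 + 314060 + 1198925 + 4560064.3 = 12346498.
Divide by N: 12346498 / 25213 = 489.6878... → 489.69.

489.69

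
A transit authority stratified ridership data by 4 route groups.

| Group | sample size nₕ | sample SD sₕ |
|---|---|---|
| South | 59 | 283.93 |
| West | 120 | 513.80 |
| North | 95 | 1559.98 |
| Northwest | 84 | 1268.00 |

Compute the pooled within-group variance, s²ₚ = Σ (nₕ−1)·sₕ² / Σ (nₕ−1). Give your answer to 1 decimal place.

Degrees of freedom: 58 + 119 + 94 + 83 = 354.
Σ(nₕ−1)sₕ² = 58·80616.2449 + 119·263990.44 + 94·2433537.6004 + 83·1607824 = 398292531.0018.
s²ₚ = 398292531.0018 / 354 = 1125120.144... → 1125120.1.

1125120.1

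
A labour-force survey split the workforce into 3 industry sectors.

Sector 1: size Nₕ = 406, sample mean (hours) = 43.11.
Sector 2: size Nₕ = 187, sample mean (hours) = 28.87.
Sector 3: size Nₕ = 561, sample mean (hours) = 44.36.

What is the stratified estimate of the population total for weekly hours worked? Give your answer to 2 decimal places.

Population total = Σ Nₕ·x̄ₕ (each stratum's size times its mean).
406·43.11 + 187·28.87 + 561·44.36 = 17502.66 + 5398.69 + 24885.96 = 47787.31.

47787.31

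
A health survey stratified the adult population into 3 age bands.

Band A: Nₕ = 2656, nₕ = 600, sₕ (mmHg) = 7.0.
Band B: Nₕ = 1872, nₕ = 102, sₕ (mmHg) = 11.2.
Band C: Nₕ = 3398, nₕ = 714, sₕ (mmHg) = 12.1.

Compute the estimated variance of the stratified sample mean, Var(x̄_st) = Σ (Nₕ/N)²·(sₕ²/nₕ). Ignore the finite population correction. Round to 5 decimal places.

0.11546

N = 7926; Wₕ = Nₕ/N.
band A: (2656/7926)²·7.0²/600 = 0.00917050
band B: (1872/7926)²·11.2²/102 = 0.06860242
band C: (3398/7926)²·12.1²/714 = 0.03768870
Sum = 0.11546161 → 0.11546.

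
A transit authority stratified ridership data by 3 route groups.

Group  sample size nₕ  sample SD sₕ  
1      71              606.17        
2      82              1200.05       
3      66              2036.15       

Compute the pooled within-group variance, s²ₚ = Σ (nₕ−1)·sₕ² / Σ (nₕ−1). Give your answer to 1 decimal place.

Degrees of freedom: 70 + 81 + 65 = 216.
Σ(nₕ−1)sₕ² = 70·367442.0689 + 81·1440120.0025 + 65·4145906.8225 = 411854608.488.
s²ₚ = 411854608.488 / 216 = 1906734.299... → 1906734.3.

1906734.3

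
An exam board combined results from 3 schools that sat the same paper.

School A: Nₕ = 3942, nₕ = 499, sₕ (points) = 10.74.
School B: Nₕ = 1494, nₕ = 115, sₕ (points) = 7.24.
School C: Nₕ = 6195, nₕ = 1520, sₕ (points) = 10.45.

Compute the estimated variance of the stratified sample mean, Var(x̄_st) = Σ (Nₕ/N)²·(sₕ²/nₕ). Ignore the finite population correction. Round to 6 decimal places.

0.054455

N = 11631. Term for each stratum: Wₕ²sₕ²/nₕ.
Var(x̄_st) = 0.026552606 + 0.007520494 + 0.020381564 = 0.054454664 → 0.054455.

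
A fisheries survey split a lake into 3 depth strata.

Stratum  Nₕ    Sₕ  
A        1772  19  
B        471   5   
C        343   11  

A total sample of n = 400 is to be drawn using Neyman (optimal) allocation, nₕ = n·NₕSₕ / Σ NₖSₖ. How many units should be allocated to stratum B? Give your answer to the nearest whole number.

24

Σ NₕSₕ = 1772·19 + 471·5 + 343·11 = 39796.
Share for B: 2355/39796 = 0.05918.
n_B = 400 × 0.05918 = 23.671... → 24.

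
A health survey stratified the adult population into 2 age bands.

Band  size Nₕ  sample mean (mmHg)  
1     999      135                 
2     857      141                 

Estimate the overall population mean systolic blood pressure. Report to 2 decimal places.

N = 1856; weights Wₕ = Nₕ/N = (0.5383, 0.4617).
x̄_st = Σ Wₕ·x̄ₕ = 0.5383·135 + 0.4617·141 ≈ 137.7705...
→ 137.77.

137.77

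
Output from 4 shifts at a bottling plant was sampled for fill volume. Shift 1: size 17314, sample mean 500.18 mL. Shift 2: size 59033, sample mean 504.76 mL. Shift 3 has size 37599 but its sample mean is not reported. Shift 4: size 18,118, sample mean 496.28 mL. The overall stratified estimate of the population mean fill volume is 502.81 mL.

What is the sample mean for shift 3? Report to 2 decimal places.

Σ Nₕx̄ₕ = N·μ, so 37599·x̄_3 = 132064·502.81 − (17314·500.18 + 59033·504.76 + 18118·496.28).
= 66403099.84 − 47449214.64 = 18953885.2.
x̄_3 = 18953885.2 / 37599 = 504.1061... → 504.11.

504.11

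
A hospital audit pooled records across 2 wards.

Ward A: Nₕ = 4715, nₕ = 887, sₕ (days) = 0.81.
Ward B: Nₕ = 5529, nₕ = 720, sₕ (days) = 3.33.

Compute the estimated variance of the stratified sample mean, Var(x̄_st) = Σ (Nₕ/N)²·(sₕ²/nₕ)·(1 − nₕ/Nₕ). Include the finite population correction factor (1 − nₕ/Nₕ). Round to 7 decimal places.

N = 10244. Term for each stratum: Wₕ²sₕ²/nₕ·(1−nₕ/Nₕ).
Var(x̄_st) = 0.0001272216 + 0.0039022779 = 0.0040294995 → 0.0040295.

0.0040295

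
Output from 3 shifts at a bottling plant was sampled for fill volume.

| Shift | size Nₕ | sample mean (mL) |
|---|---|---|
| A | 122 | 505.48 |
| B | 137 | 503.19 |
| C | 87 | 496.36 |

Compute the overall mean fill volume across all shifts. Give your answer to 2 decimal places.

502.28

N = 346; weights Wₕ = Nₕ/N = (0.3526, 0.3960, 0.2514).
x̄_st = Σ Wₕ·x̄ₕ = 0.3526·505.48 + 0.3960·503.19 + 0.2514·496.36 ≈ 502.2801...
→ 502.28.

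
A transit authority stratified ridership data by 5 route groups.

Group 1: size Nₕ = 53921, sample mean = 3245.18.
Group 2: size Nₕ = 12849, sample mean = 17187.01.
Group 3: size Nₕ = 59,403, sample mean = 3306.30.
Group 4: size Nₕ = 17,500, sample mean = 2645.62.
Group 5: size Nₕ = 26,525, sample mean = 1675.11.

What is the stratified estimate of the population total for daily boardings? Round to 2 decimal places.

Estimate total by summing Nₕ·x̄ₕ over strata.
53921·3245.18 + 12849·17187.01 + 59403·3306.30 + 17500·2645.62 + 26525·1675.11 = 174983350.78 + 220835891.49 + 196404138.9 + 46298350 + 44432292.75 = 682954023.92.

682954023.92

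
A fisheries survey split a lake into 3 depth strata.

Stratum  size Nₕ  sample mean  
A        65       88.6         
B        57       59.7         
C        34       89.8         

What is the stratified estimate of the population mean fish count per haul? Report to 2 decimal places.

78.30

x̄_st = (Σ Nₕx̄ₕ) / (Σ Nₕ) = (65·88.6 + 57·59.7 + 34·89.8) / 156
= 12215.1 / 156 = 78.3019... → 78.30.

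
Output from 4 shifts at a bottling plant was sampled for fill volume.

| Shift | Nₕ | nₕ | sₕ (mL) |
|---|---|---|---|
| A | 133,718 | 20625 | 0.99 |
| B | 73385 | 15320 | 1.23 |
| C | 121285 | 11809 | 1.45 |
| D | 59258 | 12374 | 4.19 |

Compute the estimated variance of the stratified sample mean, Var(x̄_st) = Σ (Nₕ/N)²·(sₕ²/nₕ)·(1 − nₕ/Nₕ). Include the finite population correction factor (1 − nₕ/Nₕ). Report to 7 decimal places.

N = 387646; Wₕ = Nₕ/N.
shift A: (133718/387646)²·0.99²/20625·(1 − 20625/133718) = 0.0000047822
shift B: (73385/387646)²·1.23²/15320·(1 − 15320/73385) = 0.0000028003
shift C: (121285/387646)²·1.45²/11809·(1 − 11809/121285) = 0.0000157318
shift D: (59258/387646)²·4.19²/12374·(1 − 12374/59258) = 0.0000262312
Sum = 0.0000495456 → 0.0000495.

0.0000495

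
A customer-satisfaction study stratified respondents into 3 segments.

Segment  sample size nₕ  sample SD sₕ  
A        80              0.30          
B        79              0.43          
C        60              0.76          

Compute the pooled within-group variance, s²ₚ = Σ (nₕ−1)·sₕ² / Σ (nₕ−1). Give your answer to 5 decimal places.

A: (80−1)·0.30² = 79·0.09 = 7.11
B: (79−1)·0.43² = 78·0.1849 = 14.4222
C: (60−1)·0.76² = 59·0.5776 = 34.0784
Numerator = 55.6106; denominator = Σ(nₕ−1) = 216.
s²ₚ = 55.6106/216 = 0.2574565... → 0.25746.

0.25746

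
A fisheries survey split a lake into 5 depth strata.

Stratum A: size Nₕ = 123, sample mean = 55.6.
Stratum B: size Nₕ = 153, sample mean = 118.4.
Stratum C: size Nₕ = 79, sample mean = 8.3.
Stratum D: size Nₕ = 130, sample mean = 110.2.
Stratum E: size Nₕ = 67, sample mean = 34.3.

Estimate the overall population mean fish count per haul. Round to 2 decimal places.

N = 552; weights Wₕ = Nₕ/N = (0.2228, 0.2772, 0.1431, 0.2355, 0.1214).
x̄_st = Σ Wₕ·x̄ₕ = 0.2228·55.6 + 0.2772·118.4 + 0.1431·8.3 + 0.2355·110.2 + 0.1214·34.3 ≈ 76.5105...
→ 76.51.

76.51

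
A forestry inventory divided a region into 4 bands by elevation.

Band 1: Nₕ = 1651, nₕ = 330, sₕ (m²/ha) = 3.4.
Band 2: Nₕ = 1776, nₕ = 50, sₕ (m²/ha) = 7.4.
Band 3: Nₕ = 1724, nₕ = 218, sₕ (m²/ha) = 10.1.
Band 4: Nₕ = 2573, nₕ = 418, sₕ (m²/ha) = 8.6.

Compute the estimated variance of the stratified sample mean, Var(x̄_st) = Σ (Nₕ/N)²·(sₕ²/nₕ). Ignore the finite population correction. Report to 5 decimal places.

0.10245

N = 7724. Term for each stratum: Wₕ²sₕ²/nₕ.
Var(x̄_st) = 0.00160049 + 0.05790217 + 0.02331182 + 0.01963431 = 0.10244879 → 0.10245.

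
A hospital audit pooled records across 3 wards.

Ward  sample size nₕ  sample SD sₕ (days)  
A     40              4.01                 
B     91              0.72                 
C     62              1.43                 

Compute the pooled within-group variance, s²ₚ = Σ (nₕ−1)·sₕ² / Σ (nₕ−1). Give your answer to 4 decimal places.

A: (40−1)·4.01² = 39·16.0801 = 627.1239
B: (91−1)·0.72² = 90·0.5184 = 46.656
C: (62−1)·1.43² = 61·2.0449 = 124.7389
Numerator = 798.5188; denominator = Σ(nₕ−1) = 190.
s²ₚ = 798.5188/190 = 4.202731... → 4.2027.

4.2027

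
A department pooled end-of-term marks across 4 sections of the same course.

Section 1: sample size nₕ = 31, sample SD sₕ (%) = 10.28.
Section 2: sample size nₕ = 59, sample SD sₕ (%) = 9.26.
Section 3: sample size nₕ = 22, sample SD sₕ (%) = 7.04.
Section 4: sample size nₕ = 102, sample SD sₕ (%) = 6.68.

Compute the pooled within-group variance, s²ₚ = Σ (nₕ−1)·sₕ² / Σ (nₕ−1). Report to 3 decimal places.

1: (31−1)·10.28² = 30·105.6784 = 3170.352
2: (59−1)·9.26² = 58·85.7476 = 4973.3608
3: (22−1)·7.04² = 21·49.5616 = 1040.7936
4: (102−1)·6.68² = 101·44.6224 = 4506.8624
Numerator = 13691.3688; denominator = Σ(nₕ−1) = 210.
s²ₚ = 13691.3688/210 = 65.19699... → 65.197.

65.197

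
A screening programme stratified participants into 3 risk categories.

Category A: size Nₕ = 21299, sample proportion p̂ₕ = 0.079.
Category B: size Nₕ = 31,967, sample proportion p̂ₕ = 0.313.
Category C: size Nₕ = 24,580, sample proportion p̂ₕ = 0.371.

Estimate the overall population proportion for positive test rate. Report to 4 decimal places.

0.2673

Wₕ = Nₕ/N with N = 77846: 0.2736, 0.4106, 0.3158.
p̂_st = 0.2736·0.079 + 0.4106·0.313 + 0.3158·0.371 ≈ 0.267290... → 0.2673.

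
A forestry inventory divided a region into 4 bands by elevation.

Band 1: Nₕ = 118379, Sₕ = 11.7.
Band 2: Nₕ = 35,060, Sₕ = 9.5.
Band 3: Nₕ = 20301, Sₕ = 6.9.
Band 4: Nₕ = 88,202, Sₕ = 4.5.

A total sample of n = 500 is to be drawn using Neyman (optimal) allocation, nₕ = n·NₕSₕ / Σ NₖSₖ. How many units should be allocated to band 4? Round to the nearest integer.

Σ NₕSₕ = 118379·11.7 + 35060·9.5 + 20301·6.9 + 88202·4.5 = 2255090.2.
Share for 4: 396909/2255090.2 = 0.17601.
n_4 = 500 × 0.17601 = 88.003... → 88.

88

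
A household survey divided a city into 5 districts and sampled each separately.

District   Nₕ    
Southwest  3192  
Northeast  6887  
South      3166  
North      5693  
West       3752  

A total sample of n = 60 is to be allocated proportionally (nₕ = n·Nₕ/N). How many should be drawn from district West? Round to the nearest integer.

Share of district West = 3752/22690 = 0.16536.
Allocate 60 × 0.16536 = 9.922... → 10.

10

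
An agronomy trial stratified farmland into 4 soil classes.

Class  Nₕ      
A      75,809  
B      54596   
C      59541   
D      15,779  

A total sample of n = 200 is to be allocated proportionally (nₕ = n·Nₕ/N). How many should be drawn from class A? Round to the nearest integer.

Share of class A = 75809/205725 = 0.36850.
Allocate 200 × 0.36850 = 73.699... → 74.

74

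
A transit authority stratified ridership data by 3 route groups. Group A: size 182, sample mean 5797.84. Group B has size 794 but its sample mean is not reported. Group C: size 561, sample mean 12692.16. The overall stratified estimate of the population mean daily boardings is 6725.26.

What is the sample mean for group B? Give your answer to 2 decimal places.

N = 182 + 794 + 561 = 1537.
Overall total = μ·N = 6725.26·1537 = 10336724.62.
Subtract the known strata: 182·5797.84 + 561·12692.16 = 8175508.64.
Remaining total for group B: 10336724.62 − 8175508.64 = 2161215.98.
Divide by its size: 2161215.98 / 794 = 2721.9345... → 2721.93.

2721.93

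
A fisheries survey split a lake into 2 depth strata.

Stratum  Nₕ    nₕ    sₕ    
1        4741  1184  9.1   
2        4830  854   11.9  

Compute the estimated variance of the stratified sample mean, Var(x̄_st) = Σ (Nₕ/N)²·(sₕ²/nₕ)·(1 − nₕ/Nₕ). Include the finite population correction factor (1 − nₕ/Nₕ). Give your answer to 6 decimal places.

0.047638

N = 9571. Term for each stratum: Wₕ²sₕ²/nₕ·(1−nₕ/Nₕ).
Var(x̄_st) = 0.012875683 + 0.034762814 = 0.047638497 → 0.047638.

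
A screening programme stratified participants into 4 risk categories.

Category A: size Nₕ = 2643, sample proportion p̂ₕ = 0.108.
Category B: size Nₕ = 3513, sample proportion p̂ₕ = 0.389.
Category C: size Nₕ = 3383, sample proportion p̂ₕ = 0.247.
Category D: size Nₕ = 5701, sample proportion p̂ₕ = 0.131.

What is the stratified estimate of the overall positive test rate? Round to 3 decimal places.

0.212

Wₕ = Nₕ/N with N = 15240: 0.1734, 0.2305, 0.2220, 0.3741.
p̂_st = 0.1734·0.108 + 0.2305·0.389 + 0.2220·0.247 + 0.3741·0.131 ≈ 0.21223... → 0.212.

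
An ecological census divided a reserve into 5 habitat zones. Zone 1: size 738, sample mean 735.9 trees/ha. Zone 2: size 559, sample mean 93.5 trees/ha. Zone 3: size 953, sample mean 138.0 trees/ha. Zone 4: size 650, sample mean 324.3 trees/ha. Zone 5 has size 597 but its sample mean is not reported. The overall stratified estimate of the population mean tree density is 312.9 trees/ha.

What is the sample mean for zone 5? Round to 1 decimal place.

262.2

Σ Nₕx̄ₕ = N·μ, so 597·x̄_5 = 3497·312.9 − (738·735.9 + 559·93.5 + 953·138.0 + 650·324.3).
= 1094211.3 − 937669.7 = 156541.6.
x̄_5 = 156541.6 / 597 = 262.214... → 262.2.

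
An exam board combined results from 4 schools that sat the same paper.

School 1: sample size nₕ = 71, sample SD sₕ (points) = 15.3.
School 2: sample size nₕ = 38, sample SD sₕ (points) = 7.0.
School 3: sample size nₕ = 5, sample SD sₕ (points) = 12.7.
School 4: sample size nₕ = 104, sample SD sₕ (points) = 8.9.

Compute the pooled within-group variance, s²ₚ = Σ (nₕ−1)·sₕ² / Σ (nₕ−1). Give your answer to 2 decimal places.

126.18

Degrees of freedom: 70 + 37 + 4 + 103 = 214.
Σ(nₕ−1)sₕ² = 70·234.09 + 37·49 + 4·161.29 + 103·79.21 = 27003.09.
s²ₚ = 27003.09 / 214 = 126.1827... → 126.18.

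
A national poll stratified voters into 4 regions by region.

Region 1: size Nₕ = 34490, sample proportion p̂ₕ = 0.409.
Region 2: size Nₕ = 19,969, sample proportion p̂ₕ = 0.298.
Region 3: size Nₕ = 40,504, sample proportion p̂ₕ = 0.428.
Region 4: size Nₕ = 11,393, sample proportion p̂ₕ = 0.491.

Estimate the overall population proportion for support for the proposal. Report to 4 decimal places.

0.4042

Wₕ = Nₕ/N with N = 106356: 0.3243, 0.1878, 0.3808, 0.1071.
p̂_st = 0.3243·0.409 + 0.1878·0.298 + 0.3808·0.428 + 0.1071·0.491 ≈ 0.404179... → 0.4042.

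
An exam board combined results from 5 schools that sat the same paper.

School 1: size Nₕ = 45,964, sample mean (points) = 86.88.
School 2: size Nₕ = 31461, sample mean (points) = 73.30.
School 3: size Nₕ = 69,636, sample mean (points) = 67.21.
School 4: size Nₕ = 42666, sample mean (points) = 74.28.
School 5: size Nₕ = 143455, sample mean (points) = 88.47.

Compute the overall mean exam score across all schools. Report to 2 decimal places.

x̄_st = (Σ Nₕx̄ₕ) / (Σ Nₕ) = (45964·86.88 + 31461·73.30 + 69636·67.21 + 42666·74.28 + 143455·88.47) / 333182
= 26840373.51 / 333182 = 80.5577... → 80.56.

80.56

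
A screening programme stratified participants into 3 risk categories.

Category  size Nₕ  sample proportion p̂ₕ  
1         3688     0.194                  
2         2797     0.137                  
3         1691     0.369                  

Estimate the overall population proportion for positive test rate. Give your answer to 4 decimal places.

0.2107

N = 3688 + 2797 + 1691 = 8176.
Overall proportion = Σ (Nₕ/N)·p̂ₕ.
Σ Nₕp̂ₕ = 715.472 + 383.189 + 623.979 = 1722.64.
1722.64 / 8176 = 0.210695... → 0.2107.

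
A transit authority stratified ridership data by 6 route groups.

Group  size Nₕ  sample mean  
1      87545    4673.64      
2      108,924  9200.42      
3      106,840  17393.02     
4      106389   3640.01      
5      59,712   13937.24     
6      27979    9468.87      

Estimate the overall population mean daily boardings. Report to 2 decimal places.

9557.87

N = 497389; weights Wₕ = Nₕ/N = (0.1760, 0.2190, 0.2148, 0.2139, 0.1201, 0.0563).
x̄_st = Σ Wₕ·x̄ₕ = 0.1760·4673.64 + 0.2190·9200.42 + 0.2148·17393.02 + 0.2139·3640.01 + 0.1201·13937.24 + 0.0563·9468.87 ≈ 9557.8664...
→ 9557.87.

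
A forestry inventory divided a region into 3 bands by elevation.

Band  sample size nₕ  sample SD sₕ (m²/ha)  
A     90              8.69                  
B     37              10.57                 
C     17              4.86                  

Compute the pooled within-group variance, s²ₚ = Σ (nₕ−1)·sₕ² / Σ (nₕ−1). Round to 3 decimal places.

78.872

Degrees of freedom: 89 + 36 + 16 = 141.
Σ(nₕ−1)sₕ² = 89·75.5161 + 36·111.7249 + 16·23.6196 = 11120.9429.
s²ₚ = 11120.9429 / 141 = 78.87194... → 78.872.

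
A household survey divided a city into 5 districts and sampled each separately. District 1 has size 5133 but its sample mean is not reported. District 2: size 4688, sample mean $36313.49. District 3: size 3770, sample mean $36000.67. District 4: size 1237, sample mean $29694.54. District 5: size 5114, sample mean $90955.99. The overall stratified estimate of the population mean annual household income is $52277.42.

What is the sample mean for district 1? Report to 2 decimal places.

45718.89

Σ Nₕx̄ₕ = N·μ, so 5133·x̄_1 = 19942·52277.42 − (4688·36313.49 + 3770·36000.67 + 1237·29694.54 + 5114·90955.99).
= 1042516309.64 − 807841245.86 = 234675063.78.
x̄_1 = 234675063.78 / 5133 = 45718.8903... → 45718.89.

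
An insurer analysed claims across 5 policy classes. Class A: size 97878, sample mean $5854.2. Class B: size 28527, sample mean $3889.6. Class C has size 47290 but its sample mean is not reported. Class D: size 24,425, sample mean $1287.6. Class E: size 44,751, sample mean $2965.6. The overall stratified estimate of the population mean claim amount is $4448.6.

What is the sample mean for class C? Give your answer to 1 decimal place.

N = 97878 + 28527 + 47290 + 24425 + 44751 = 242871.
Overall total = μ·N = 4448.6·242871 = 1080435930.6.
Subtract the known strata: 97878·5854.2 + 28527·3889.6 + 24425·1287.6 + 44751·2965.6 = 848119202.4.
Remaining total for class C: 1080435930.6 − 848119202.4 = 232316728.2.
Divide by its size: 232316728.2 / 47290 = 4912.597... → 4912.6.

4912.6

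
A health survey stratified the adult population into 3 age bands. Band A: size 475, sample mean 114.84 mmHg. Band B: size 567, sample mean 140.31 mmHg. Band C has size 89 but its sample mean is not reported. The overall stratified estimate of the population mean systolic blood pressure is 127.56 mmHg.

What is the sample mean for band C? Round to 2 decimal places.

N = 475 + 567 + 89 = 1131.
Overall total = μ·N = 127.56·1131 = 144270.36.
Subtract the known strata: 475·114.84 + 567·140.31 = 134104.77.
Remaining total for band C: 144270.36 − 134104.77 = 10165.59.
Divide by its size: 10165.59 / 89 = 114.2201... → 114.22.

114.22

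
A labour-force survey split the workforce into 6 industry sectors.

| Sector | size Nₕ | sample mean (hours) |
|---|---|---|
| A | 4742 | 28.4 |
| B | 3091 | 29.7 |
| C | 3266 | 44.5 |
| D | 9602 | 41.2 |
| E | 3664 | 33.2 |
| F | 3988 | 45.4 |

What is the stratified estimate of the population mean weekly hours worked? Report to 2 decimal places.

37.74

N = 4742 + 3091 + 3266 + 9602 + 3664 + 3988 = 28353.
The stratified mean weights each stratum mean by its population share Nₕ/N.
Σ Nₕx̄ₕ = 4742·28.4 + 3091·29.7 + 3266·44.5 + 9602·41.2 + 3664·33.2 + 3988·45.4 = 134672.8 + 91802.7 + 145337 + 395602.4 + 121644.8 + 181055.2 = 1070114.9.
Divide by N: 1070114.9 / 28353 = 37.7426... → 37.74.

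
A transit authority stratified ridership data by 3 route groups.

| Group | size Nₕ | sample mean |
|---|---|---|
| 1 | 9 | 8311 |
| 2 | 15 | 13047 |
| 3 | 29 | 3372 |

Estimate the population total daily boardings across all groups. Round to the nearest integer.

368292

Population total = Σ Nₕ·x̄ₕ (each stratum's size times its mean).
9·8311 + 15·13047 + 29·3372 = 74799 + 195705 + 97788 = 368292.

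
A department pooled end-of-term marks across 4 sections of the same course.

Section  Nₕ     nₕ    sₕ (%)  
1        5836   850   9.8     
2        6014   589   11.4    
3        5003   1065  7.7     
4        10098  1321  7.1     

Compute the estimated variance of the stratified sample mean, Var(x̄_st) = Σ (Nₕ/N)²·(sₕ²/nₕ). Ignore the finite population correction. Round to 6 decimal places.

N = 26951. Term for each stratum: Wₕ²sₕ²/nₕ.
Var(x̄_st) = 0.005298025 + 0.010986807 + 0.001918417 + 0.005357163 = 0.023560412 → 0.023560.

0.023560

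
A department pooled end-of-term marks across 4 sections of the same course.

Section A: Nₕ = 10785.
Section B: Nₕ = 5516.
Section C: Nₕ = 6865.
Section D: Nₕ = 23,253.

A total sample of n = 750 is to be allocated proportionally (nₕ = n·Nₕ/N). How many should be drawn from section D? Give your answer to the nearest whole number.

376

N = 10785 + 5516 + 6865 + 23253 = 46419.
n_D = 750·23253/46419 = 375.703... → 376.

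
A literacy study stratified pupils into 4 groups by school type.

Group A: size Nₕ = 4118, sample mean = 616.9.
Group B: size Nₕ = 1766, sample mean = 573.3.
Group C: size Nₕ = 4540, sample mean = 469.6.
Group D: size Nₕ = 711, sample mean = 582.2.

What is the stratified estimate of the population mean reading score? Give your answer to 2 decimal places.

547.71

N = 4118 + 1766 + 4540 + 711 = 11135.
The stratified mean weights each stratum mean by its population share Nₕ/N.
Σ Nₕx̄ₕ = 4118·616.9 + 1766·573.3 + 4540·469.6 + 711·582.2 = 2540394.2 + 1012447.8 + 2131984 + 413944.2 = 6098770.2.
Divide by N: 6098770.2 / 11135 = 547.7117... → 547.71.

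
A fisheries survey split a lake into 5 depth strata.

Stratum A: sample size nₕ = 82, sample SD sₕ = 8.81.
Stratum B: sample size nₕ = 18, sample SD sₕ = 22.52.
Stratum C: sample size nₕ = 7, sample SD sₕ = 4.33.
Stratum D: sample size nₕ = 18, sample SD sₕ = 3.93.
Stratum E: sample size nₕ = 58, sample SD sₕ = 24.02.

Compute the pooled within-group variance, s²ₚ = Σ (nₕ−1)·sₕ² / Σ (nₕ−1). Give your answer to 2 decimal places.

A: (82−1)·8.81² = 81·77.6161 = 6286.9041
B: (18−1)·22.52² = 17·507.1504 = 8621.5568
C: (7−1)·4.33² = 6·18.7489 = 112.4934
D: (18−1)·3.93² = 17·15.4449 = 262.5633
E: (58−1)·24.02² = 57·576.9604 = 32886.7428
Numerator = 48170.2604; denominator = Σ(nₕ−1) = 178.
s²ₚ = 48170.2604/178 = 270.6194... → 270.62.

270.62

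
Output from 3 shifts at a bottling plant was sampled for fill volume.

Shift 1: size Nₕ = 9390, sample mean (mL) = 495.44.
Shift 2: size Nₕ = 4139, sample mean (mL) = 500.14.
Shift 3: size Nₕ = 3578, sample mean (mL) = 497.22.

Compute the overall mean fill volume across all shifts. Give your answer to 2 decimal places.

N = 9390 + 4139 + 3578 = 17107.
Weight each subgroup mean by Nₕ/N and sum.
Σ Nₕx̄ₕ = 9390·495.44 + 4139·500.14 + 3578·497.22 = 4652181.6 + 2070079.46 + 1779053.16 = 8501314.22.
Divide by N: 8501314.22 / 17107 = 496.9494... → 496.95.

496.95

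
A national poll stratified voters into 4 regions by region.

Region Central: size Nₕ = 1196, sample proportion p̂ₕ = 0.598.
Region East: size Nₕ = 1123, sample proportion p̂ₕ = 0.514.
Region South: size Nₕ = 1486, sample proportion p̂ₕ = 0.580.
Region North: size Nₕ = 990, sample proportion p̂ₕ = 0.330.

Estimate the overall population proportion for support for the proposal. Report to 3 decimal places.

Wₕ = Nₕ/N with N = 4795: 0.2494, 0.2342, 0.3099, 0.2065.
p̂_st = 0.2494·0.598 + 0.2342·0.514 + 0.3099·0.580 + 0.2065·0.330 ≈ 0.51742... → 0.517.

0.517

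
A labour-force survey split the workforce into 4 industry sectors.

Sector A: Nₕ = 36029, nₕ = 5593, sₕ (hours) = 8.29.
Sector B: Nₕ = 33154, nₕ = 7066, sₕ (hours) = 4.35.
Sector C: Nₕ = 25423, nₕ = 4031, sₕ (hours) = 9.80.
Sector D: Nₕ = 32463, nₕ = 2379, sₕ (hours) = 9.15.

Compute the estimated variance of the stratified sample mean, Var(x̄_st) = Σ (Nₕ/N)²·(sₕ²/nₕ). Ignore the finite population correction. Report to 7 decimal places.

0.0044208

N = 127069; Wₕ = Nₕ/N.
sector A: (36029/127069)²·8.29²/5593 = 0.0009878464
sector B: (33154/127069)²·4.35²/7066 = 0.0001823046
sector C: (25423/127069)²·9.80²/4031 = 0.0009537043
sector D: (32463/127069)²·9.15²/2379 = 0.0022969198
Sum = 0.0044207750 → 0.0044208.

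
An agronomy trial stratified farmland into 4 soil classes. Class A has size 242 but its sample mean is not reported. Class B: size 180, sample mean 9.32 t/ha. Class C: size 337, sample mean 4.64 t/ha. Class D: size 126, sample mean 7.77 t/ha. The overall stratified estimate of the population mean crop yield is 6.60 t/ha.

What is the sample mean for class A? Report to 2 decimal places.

Σ Nₕx̄ₕ = N·μ, so 242·x̄_A = 885·6.60 − (180·9.32 + 337·4.64 + 126·7.77).
= 5841 − 4220.3 = 1620.7.
x̄_A = 1620.7 / 242 = 6.6971... → 6.70.

6.70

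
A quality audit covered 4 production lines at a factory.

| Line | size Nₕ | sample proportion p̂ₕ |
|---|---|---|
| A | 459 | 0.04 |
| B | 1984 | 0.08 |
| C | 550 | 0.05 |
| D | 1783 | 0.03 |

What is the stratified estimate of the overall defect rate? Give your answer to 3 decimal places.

0.054

N = 459 + 1984 + 550 + 1783 = 4776.
Overall proportion = Σ (Nₕ/N)·p̂ₕ.
Σ Nₕp̂ₕ = 18.36 + 158.72 + 27.5 + 53.49 = 258.07.
258.07 / 4776 = 0.05403... → 0.054.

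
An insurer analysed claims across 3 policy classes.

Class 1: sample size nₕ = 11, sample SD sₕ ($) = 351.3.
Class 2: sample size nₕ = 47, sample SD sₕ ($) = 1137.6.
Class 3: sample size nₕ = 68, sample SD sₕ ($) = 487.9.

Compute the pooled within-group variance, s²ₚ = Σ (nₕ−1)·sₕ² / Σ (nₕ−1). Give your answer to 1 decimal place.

1: (11−1)·351.3² = 10·123411.69 = 1234116.9
2: (47−1)·1137.6² = 46·1294133.76 = 59530152.96
3: (68−1)·487.9² = 67·238046.41 = 15949109.47
Numerator = 76713379.33; denominator = Σ(nₕ−1) = 123.
s²ₚ = 76713379.33/123 = 623686.011... → 623686.0.

623686.0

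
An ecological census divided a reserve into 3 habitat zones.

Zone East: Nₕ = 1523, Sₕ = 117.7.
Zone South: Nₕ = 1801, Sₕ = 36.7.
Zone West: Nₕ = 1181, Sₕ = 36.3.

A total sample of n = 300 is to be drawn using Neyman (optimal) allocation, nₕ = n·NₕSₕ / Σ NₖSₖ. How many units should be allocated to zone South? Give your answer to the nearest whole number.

69

East: NₕSₕ = 1523·117.7 = 179257.1
South: NₕSₕ = 1801·36.7 = 66096.7
West: NₕSₕ = 1181·36.3 = 42870.3
Σ NₕSₕ = 288224.1.
n_South = 300·66096.7/288224.1 = 68.797... → 69.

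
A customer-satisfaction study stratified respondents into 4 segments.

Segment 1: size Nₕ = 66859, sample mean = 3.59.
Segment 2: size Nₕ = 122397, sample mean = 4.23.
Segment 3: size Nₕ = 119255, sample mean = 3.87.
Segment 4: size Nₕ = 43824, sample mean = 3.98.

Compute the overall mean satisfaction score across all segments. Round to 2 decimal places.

3.96

N = 352335; weights Wₕ = Nₕ/N = (0.1898, 0.3474, 0.3385, 0.1244).
x̄_st = Σ Wₕ·x̄ₕ = 0.1898·3.59 + 0.3474·4.23 + 0.3385·3.87 + 0.1244·3.98 ≈ 3.9556...
→ 3.96.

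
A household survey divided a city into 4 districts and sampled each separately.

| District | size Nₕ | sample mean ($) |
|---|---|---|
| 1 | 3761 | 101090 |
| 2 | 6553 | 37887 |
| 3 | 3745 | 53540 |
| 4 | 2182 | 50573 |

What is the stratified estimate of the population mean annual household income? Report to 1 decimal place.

N = 16241; weights Wₕ = Nₕ/N = (0.2316, 0.4035, 0.2306, 0.1344).
x̄_st = Σ Wₕ·x̄ₕ = 0.2316·101090 + 0.4035·37887 + 0.2306·53540 + 0.1344·50573 ≈ 57836.992...
→ 57837.0.

57837.0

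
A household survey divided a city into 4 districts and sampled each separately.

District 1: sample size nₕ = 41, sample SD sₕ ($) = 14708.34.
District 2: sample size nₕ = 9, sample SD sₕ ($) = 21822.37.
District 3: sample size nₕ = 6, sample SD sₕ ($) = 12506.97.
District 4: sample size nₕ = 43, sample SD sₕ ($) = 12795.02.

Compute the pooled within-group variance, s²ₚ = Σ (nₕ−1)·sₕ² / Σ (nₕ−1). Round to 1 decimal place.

211801950.7

1: (41−1)·14708.34² = 40·216335265.5556 = 8653410622.224
2: (9−1)·21822.37² = 8·476215832.4169 = 3809726659.3352
3: (6−1)·12506.97² = 5·156424298.5809 = 782121492.9045
4: (43−1)·12795.02² = 42·163712536.8004 = 6875926545.6168
Numerator = 20121185320.0805; denominator = Σ(nₕ−1) = 95.
s²ₚ = 20121185320.0805/95 = 211801950.738... → 211801950.7.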